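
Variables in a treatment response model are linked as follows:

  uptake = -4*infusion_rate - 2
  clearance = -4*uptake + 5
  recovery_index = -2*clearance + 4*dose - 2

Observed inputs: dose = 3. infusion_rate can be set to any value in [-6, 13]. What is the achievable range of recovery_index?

Substituting into the clearance equation gives clearance = 16*infusion_rate + 13.
So recovery_index = -32*infusion_rate - 16.
Linear in infusion_rate, so extremes are at the endpoints: infusion_rate = -6 gives recovery_index = 176; infusion_rate = 13 gives recovery_index = -432.

-432 to 176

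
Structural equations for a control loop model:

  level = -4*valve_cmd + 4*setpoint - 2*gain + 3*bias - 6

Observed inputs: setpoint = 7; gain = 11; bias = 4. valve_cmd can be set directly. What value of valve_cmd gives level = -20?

valve_cmd = 8

Substituting into the level equation gives level = -4*valve_cmd + 12.
Solve -4*valve_cmd + 12 = -20: valve_cmd = (-20 - 12) / -4 = 8.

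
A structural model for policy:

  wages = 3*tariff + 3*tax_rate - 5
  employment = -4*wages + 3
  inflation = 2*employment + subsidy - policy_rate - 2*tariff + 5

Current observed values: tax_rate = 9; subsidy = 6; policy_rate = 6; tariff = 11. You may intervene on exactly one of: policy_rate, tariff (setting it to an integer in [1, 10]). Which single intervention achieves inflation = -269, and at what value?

Intervening on policy_rate: inflation = -policy_rate - 445. Reaching -269 requires policy_rate = -176, outside [1, 10].
Intervening on tariff: with other inputs at their observed values, inflation = -26*tariff - 165. Solving for -269 gives tariff = 4, within [1, 10].

set tariff = 4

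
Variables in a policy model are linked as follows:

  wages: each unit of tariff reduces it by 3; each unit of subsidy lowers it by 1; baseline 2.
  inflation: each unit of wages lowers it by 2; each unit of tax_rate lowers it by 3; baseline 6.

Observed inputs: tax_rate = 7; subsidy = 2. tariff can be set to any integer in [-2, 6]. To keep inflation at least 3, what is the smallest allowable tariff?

Substituting into the wages equation gives wages = -3*tariff.
Substituting into the inflation equation gives inflation = 6*tariff - 15.
Require 6*tariff - 15 ≥ 3, so tariff ≥ 3.
The smallest integer in [-2, 6] satisfying this is 3.

tariff = 3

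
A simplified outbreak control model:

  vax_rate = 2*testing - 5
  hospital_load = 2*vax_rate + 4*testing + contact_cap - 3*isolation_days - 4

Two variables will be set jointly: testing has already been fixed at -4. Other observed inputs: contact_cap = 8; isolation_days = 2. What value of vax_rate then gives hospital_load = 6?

vax_rate = 12

With testing held at -4:
Intervening on vax_rate fixes its value directly, overriding its dependence on testing.
Substituting into the hospital_load equation gives hospital_load = 2*vax_rate - 18.
Solve 2*vax_rate - 18 = 6: vax_rate = (6 + 18) / 2 = 12.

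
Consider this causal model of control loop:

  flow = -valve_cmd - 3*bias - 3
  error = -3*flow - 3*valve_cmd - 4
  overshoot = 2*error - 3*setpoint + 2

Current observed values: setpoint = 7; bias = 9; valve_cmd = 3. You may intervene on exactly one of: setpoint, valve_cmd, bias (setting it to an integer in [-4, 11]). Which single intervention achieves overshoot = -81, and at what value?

Intervening on setpoint: overshoot = -3*setpoint + 174. Reaching -81 requires setpoint = 85, outside [-4, 11].
Intervening on valve_cmd: the paths from valve_cmd to overshoot cancel (net effect zero), leaving overshoot = 153; -81 is unreachable this way.
Intervening on bias: with other inputs at their observed values, overshoot = 18*bias - 9. Solving for -81 gives bias = -4, within [-4, 11].

set bias = -4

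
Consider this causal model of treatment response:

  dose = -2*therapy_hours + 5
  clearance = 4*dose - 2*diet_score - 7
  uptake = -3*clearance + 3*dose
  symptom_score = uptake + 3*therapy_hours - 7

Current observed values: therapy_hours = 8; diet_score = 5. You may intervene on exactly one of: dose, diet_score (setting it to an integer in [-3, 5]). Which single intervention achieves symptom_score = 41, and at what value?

Intervening on dose: with other inputs at their observed values, symptom_score = -9*dose + 68. Solving for 41 gives dose = 3, within [-3, 5].
Intervening on diet_score: symptom_score = 6*diet_score + 137. Reaching 41 requires diet_score = -16, outside [-3, 5].

set dose = 3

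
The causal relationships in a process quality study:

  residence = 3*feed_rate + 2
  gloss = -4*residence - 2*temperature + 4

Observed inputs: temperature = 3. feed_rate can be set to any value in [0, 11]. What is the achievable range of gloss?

Substituting into the gloss equation gives gloss = -12*feed_rate - 10.
Linear in feed_rate, so extremes are at the endpoints: feed_rate = 0 gives gloss = -10; feed_rate = 11 gives gloss = -142.

-142 to -10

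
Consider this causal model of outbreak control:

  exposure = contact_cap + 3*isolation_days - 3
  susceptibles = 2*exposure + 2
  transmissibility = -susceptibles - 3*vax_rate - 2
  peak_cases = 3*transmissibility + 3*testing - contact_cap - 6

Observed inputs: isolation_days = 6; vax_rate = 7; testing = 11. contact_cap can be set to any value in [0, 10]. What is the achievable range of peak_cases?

Substituting into the exposure equation gives exposure = contact_cap + 15.
susceptibles becomes 2*contact_cap + 32.
transmissibility becomes -2*contact_cap - 55.
So peak_cases = -7*contact_cap - 138.
Linear in contact_cap, so extremes are at the endpoints: contact_cap = 0 gives peak_cases = -138; contact_cap = 10 gives peak_cases = -208.

-208 to -138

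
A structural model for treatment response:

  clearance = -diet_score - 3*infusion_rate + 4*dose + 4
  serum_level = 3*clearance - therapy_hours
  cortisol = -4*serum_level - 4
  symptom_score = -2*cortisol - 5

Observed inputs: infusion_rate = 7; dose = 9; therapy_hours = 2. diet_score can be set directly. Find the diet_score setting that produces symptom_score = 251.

Substituting into the clearance equation gives clearance = -diet_score + 19.
serum_level becomes -3*diet_score + 55.
This gives cortisol = 12*diet_score - 224.
Substituting into the symptom_score equation gives symptom_score = -24*diet_score + 443.
Solve -24*diet_score + 443 = 251: diet_score = (251 - 443) / -24 = 8.

diet_score = 8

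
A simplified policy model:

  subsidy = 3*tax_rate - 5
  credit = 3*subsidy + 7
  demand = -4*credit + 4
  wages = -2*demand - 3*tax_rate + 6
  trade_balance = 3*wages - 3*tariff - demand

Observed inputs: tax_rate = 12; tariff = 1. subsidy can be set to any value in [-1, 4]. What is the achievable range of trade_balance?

Intervening on subsidy fixes its value directly, overriding its dependence on tax_rate.
Substituting into the demand equation gives demand = -12*subsidy - 24.
wages becomes 24*subsidy + 18.
Substituting into the trade_balance equation gives trade_balance = 84*subsidy + 75.
Linear in subsidy, so extremes are at the endpoints: subsidy = -1 gives trade_balance = -9; subsidy = 4 gives trade_balance = 411.

-9 to 411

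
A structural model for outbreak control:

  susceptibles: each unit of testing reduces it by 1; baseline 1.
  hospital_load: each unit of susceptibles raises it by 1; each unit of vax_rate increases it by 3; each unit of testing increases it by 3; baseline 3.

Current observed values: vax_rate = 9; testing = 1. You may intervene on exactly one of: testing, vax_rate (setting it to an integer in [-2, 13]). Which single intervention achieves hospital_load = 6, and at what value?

Intervening on testing: hospital_load = 2*testing + 31. Reaching 6 requires testing = -25/2, not an integer.
Intervening on vax_rate: with other inputs at their observed values, hospital_load = 3*vax_rate + 6. Solving for 6 gives vax_rate = 0, within [-2, 13].

set vax_rate = 0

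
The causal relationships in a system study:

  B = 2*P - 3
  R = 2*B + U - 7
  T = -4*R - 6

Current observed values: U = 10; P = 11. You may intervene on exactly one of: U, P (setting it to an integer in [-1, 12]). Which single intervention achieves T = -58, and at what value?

set P = 4

Intervening on U: T = -4*U - 130. Reaching -58 requires U = -18, outside [-1, 12].
Intervening on P: with other inputs at their observed values, T = -16*P + 6. Solving for -58 gives P = 4, within [-1, 12].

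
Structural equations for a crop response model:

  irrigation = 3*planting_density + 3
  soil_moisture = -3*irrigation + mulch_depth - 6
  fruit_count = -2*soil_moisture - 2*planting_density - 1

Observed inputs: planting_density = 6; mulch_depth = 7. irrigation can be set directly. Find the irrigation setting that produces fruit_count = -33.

Intervening on irrigation fixes its value directly, overriding its dependence on planting_density.
Substituting into the soil_moisture equation gives soil_moisture = -3*irrigation + 1.
Substituting into the fruit_count equation gives fruit_count = 6*irrigation - 15.
Solve 6*irrigation - 15 = -33: irrigation = (-33 + 15) / 6 = -3.

irrigation = -3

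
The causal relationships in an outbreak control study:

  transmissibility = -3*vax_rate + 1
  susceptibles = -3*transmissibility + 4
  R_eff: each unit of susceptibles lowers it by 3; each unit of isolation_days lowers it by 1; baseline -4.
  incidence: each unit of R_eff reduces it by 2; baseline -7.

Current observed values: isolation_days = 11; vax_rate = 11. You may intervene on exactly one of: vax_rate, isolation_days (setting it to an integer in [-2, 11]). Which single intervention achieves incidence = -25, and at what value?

set vax_rate = -1

Intervening on vax_rate: with other inputs at their observed values, incidence = 54*vax_rate + 29. Solving for -25 gives vax_rate = -1, within [-2, 11].
Intervening on isolation_days: incidence = 2*isolation_days + 601. Reaching -25 requires isolation_days = -313, outside [-2, 11].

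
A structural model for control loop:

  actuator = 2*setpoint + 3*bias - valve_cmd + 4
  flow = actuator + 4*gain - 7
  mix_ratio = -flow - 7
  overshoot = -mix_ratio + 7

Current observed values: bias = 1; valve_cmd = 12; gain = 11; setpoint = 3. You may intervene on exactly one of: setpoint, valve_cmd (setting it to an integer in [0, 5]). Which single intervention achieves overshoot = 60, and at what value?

set valve_cmd = 4

Intervening on setpoint: overshoot = 2*setpoint + 46. Reaching 60 requires setpoint = 7, outside [0, 5].
Intervening on valve_cmd: with other inputs at their observed values, overshoot = -valve_cmd + 64. Solving for 60 gives valve_cmd = 4, within [0, 5].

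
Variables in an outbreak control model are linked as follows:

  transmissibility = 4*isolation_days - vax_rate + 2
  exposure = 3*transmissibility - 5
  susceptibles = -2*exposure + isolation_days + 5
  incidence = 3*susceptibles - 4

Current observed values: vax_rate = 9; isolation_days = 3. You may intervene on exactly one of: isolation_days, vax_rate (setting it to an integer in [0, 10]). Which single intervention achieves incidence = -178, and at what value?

Intervening on isolation_days: with other inputs at their observed values, incidence = -69*isolation_days + 167. Solving for -178 gives isolation_days = 5, within [0, 10].
Intervening on vax_rate: incidence = 18*vax_rate - 202. Reaching -178 requires vax_rate = 4/3, not an integer.

set isolation_days = 5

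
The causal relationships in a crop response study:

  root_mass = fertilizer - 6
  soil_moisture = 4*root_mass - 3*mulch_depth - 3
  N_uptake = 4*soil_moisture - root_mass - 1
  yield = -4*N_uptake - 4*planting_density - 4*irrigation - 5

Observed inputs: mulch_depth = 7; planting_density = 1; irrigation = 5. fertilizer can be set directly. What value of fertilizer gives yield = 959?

fertilizer = -4

Substituting into the soil_moisture equation gives soil_moisture = 4*fertilizer - 48.
This gives N_uptake = 15*fertilizer - 187.
Substituting into the yield equation gives yield = -60*fertilizer + 719.
Solve -60*fertilizer + 719 = 959: fertilizer = (959 - 719) / -60 = -4.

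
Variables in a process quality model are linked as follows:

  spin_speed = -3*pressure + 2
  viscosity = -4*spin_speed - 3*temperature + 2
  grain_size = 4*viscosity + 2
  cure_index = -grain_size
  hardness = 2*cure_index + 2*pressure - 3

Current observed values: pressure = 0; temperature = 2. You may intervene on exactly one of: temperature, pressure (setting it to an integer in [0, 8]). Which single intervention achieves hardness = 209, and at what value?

set temperature = 7

Intervening on temperature: with other inputs at their observed values, hardness = 24*temperature + 41. Solving for 209 gives temperature = 7, within [0, 8].
Intervening on pressure: hardness = -94*pressure + 89. Reaching 209 requires pressure = -60/47, not an integer.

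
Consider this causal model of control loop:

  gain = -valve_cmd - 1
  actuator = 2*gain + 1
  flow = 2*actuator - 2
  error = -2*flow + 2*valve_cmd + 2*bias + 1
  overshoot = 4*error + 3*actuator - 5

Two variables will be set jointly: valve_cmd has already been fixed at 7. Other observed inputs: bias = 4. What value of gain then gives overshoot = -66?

With valve_cmd held at 7:
Intervening on gain fixes its value directly, overriding its dependence on valve_cmd.
Substituting into the flow equation gives flow = 4*gain.
Substituting into the error equation gives error = -8*gain + 23.
This gives overshoot = -26*gain + 90.
Solve -26*gain + 90 = -66: gain = (-66 - 90) / -26 = 6.

gain = 6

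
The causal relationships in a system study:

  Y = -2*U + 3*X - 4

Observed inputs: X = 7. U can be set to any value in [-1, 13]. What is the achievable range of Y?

Substituting into the Y equation gives Y = -2*U + 17.
Linear in U, so extremes are at the endpoints: U = -1 gives Y = 19; U = 13 gives Y = -9.

-9 to 19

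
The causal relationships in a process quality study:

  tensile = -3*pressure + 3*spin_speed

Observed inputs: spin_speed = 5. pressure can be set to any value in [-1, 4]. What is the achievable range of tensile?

Substituting into the tensile equation gives tensile = -3*pressure + 15.
Linear in pressure, so extremes are at the endpoints: pressure = -1 gives tensile = 18; pressure = 4 gives tensile = 3.

3 to 18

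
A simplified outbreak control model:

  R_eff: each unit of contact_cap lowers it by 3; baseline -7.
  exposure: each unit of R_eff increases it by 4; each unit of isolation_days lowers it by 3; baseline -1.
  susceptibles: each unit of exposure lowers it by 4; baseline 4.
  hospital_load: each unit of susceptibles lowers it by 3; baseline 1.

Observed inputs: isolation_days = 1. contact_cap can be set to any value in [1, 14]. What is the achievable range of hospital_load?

Substituting into the exposure equation gives exposure = -12*contact_cap - 32.
This gives susceptibles = 48*contact_cap + 132.
This gives hospital_load = -144*contact_cap - 395.
Linear in contact_cap, so extremes are at the endpoints: contact_cap = 1 gives hospital_load = -539; contact_cap = 14 gives hospital_load = -2411.

-2411 to -539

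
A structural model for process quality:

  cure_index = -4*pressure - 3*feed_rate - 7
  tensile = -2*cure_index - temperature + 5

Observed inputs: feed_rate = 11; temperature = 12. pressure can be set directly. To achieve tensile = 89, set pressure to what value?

Substituting into the cure_index equation gives cure_index = -4*pressure - 40.
Substituting into the tensile equation gives tensile = 8*pressure + 73.
Solve 8*pressure + 73 = 89: pressure = (89 - 73) / 8 = 2.

pressure = 2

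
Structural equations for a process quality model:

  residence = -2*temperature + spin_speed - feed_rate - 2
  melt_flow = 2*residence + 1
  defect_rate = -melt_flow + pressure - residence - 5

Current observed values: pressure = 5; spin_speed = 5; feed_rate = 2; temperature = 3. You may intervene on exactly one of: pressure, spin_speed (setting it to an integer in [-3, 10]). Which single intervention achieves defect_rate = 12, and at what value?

Intervening on pressure: with other inputs at their observed values, defect_rate = pressure + 9. Solving for 12 gives pressure = 3, within [-3, 10].
Intervening on spin_speed: defect_rate = -3*spin_speed + 29. Reaching 12 requires spin_speed = 17/3, not an integer.

set pressure = 3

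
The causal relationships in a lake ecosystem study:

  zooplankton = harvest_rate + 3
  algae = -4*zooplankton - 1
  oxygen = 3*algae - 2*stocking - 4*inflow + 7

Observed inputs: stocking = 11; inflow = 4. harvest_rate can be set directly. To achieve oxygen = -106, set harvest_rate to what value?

Substituting into the algae equation gives algae = -4*harvest_rate - 13.
Substituting into the oxygen equation gives oxygen = -12*harvest_rate - 70.
Solve -12*harvest_rate - 70 = -106: harvest_rate = (-106 + 70) / -12 = 3.

harvest_rate = 3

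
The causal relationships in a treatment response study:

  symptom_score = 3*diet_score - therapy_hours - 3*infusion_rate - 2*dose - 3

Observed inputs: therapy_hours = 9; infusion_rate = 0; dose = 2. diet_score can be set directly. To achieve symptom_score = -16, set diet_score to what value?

diet_score = 0

Substituting into the symptom_score equation gives symptom_score = 3*diet_score - 16.
Solve 3*diet_score - 16 = -16: diet_score = (-16 + 16) / 3 = 0.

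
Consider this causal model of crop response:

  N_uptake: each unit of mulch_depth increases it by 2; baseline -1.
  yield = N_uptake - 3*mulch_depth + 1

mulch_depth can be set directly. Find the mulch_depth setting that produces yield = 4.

Substituting into the yield equation gives yield = -mulch_depth.
Solve -mulch_depth = 4: mulch_depth = 4 / -1 = -4.

mulch_depth = -4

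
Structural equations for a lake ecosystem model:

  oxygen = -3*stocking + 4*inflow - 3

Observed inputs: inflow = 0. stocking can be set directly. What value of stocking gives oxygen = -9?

Substituting into the oxygen equation gives oxygen = -3*stocking - 3.
Solve -3*stocking - 3 = -9: stocking = (-9 + 3) / -3 = 2.

stocking = 2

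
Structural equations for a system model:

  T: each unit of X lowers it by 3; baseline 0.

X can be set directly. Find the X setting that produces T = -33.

X = 11

Solve -3*X = -33: X = -33 / -3 = 11.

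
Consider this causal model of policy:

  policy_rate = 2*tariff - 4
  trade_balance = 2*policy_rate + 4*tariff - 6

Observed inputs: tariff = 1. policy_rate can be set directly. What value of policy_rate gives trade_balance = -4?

policy_rate = -1

Intervening on policy_rate fixes its value directly, overriding its dependence on tariff.
Substituting into the trade_balance equation gives trade_balance = 2*policy_rate - 2.
Solve 2*policy_rate - 2 = -4: policy_rate = (-4 + 2) / 2 = -1.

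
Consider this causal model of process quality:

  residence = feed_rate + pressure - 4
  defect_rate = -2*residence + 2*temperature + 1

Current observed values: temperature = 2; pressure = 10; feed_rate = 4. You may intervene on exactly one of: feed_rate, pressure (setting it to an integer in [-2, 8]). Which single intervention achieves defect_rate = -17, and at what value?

Intervening on feed_rate: with other inputs at their observed values, defect_rate = -2*feed_rate - 7. Solving for -17 gives feed_rate = 5, within [-2, 8].
Intervening on pressure: defect_rate = -2*pressure + 5. Reaching -17 requires pressure = 11, outside [-2, 8].

set feed_rate = 5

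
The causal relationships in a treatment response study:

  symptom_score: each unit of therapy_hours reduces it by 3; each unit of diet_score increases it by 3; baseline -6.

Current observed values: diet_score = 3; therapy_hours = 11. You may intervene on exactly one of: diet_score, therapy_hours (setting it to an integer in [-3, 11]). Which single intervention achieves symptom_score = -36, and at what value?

set diet_score = 1

Intervening on diet_score: with other inputs at their observed values, symptom_score = 3*diet_score - 39. Solving for -36 gives diet_score = 1, within [-3, 11].
Intervening on therapy_hours: symptom_score = -3*therapy_hours + 3. Reaching -36 requires therapy_hours = 13, outside [-3, 11].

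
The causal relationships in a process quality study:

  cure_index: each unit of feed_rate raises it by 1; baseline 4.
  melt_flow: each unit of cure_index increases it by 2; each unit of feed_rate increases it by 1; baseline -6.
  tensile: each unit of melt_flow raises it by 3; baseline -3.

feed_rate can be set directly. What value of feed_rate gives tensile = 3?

Substituting into the melt_flow equation gives melt_flow = 3*feed_rate + 2.
tensile becomes 9*feed_rate + 3.
Solve 9*feed_rate + 3 = 3: feed_rate = (3 - 3) / 9 = 0.

feed_rate = 0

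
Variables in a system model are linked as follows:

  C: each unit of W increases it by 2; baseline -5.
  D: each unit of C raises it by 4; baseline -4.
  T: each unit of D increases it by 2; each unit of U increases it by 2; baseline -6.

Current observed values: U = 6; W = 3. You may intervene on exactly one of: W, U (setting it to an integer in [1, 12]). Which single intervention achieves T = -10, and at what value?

Intervening on W: with other inputs at their observed values, T = 16*W - 42. Solving for -10 gives W = 2, within [1, 12].
Intervening on U: T = 2*U - 6. Reaching -10 requires U = -2, outside [1, 12].

set W = 2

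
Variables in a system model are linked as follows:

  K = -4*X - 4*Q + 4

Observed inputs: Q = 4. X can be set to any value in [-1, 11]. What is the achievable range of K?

-56 to -8

Substituting into the K equation gives K = -4*X - 12.
Linear in X, so extremes are at the endpoints: X = -1 gives K = -8; X = 11 gives K = -56.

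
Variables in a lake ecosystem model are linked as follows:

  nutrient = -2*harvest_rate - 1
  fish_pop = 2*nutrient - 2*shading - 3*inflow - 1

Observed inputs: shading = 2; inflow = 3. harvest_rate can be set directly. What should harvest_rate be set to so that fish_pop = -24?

harvest_rate = 2

Substituting into the fish_pop equation gives fish_pop = -4*harvest_rate - 16.
Solve -4*harvest_rate - 16 = -24: harvest_rate = (-24 + 16) / -4 = 2.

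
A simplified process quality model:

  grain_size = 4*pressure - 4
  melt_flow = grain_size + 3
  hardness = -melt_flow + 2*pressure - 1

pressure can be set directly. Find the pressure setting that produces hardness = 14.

pressure = -7

Substituting into the melt_flow equation gives melt_flow = 4*pressure - 1.
This gives hardness = -2*pressure.
Solve -2*pressure = 14: pressure = 14 / -2 = -7.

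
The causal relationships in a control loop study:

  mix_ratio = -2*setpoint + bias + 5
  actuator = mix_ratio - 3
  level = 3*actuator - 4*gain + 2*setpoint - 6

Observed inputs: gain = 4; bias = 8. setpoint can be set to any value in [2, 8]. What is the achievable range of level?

-24 to 0

Substituting into the mix_ratio equation gives mix_ratio = -2*setpoint + 13.
Substituting into the actuator equation gives actuator = -2*setpoint + 10.
Substituting into the level equation gives level = -4*setpoint + 8.
Linear in setpoint, so extremes are at the endpoints: setpoint = 2 gives level = 0; setpoint = 8 gives level = -24.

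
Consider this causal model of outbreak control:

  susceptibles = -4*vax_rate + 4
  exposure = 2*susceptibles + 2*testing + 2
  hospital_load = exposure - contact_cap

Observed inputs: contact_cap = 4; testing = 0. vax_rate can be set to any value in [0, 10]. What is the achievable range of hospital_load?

-74 to 6

Substituting into the exposure equation gives exposure = -8*vax_rate + 10.
So hospital_load = -8*vax_rate + 6.
Linear in vax_rate, so extremes are at the endpoints: vax_rate = 0 gives hospital_load = 6; vax_rate = 10 gives hospital_load = -74.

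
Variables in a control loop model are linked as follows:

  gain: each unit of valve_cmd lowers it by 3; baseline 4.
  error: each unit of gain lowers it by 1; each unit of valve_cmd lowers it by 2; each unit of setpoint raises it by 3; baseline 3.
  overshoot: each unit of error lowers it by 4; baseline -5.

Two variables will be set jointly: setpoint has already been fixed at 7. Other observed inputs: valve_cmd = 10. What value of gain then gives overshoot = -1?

gain = 5

With setpoint held at 7:
Intervening on gain fixes its value directly, overriding its dependence on valve_cmd.
Substituting into the error equation gives error = -gain + 4.
overshoot becomes 4*gain - 21.
Solve 4*gain - 21 = -1: gain = (-1 + 21) / 4 = 5.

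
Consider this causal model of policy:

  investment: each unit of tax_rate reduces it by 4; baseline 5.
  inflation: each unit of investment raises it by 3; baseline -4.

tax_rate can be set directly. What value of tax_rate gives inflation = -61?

Substituting into the inflation equation gives inflation = -12*tax_rate + 11.
Solve -12*tax_rate + 11 = -61: tax_rate = (-61 - 11) / -12 = 6.

tax_rate = 6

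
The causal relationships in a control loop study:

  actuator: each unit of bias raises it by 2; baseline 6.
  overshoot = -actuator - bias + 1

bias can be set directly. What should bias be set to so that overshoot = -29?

bias = 8

Substituting into the overshoot equation gives overshoot = -3*bias - 5.
Solve -3*bias - 5 = -29: bias = (-29 + 5) / -3 = 8.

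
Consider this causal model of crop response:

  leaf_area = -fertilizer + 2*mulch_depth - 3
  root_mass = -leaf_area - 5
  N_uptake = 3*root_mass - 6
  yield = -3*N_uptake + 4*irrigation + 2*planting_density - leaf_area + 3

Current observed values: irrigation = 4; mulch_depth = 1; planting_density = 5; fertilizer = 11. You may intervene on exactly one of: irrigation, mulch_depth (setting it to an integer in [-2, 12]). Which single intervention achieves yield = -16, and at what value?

set irrigation = 1

Intervening on irrigation: with other inputs at their observed values, yield = 4*irrigation - 20. Solving for -16 gives irrigation = 1, within [-2, 12].
Intervening on mulch_depth: yield = 16*mulch_depth - 20. Reaching -16 requires mulch_depth = 1/4, not an integer.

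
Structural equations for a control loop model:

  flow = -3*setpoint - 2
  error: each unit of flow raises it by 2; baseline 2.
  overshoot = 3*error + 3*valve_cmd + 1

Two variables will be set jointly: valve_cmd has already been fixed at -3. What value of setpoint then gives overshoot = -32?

With valve_cmd held at -3:
Substituting into the error equation gives error = -6*setpoint - 2.
This gives overshoot = -18*setpoint - 14.
Solve -18*setpoint - 14 = -32: setpoint = (-32 + 14) / -18 = 1.

setpoint = 1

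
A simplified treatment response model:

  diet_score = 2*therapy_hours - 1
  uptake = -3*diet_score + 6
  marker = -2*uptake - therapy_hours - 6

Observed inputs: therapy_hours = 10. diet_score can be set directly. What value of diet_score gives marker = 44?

Intervening on diet_score fixes its value directly, overriding its dependence on therapy_hours.
Substituting into the marker equation gives marker = 6*diet_score - 28.
Solve 6*diet_score - 28 = 44: diet_score = (44 + 28) / 6 = 12.

diet_score = 12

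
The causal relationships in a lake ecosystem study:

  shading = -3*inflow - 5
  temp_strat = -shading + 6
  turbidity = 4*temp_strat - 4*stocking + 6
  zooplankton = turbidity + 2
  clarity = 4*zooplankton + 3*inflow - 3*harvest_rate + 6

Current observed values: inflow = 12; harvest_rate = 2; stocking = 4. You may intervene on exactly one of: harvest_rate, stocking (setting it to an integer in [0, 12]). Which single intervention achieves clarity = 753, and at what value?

Intervening on harvest_rate: with other inputs at their observed values, clarity = -3*harvest_rate + 762. Solving for 753 gives harvest_rate = 3, within [0, 12].
Intervening on stocking: clarity = -16*stocking + 820. Reaching 753 requires stocking = 67/16, not an integer.

set harvest_rate = 3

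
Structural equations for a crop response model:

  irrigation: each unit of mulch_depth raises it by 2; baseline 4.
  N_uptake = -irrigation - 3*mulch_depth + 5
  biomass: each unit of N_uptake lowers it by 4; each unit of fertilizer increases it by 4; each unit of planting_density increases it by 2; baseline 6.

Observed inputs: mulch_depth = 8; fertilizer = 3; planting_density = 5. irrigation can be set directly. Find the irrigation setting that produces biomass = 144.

Intervening on irrigation fixes its value directly, overriding its dependence on mulch_depth.
Substituting into the N_uptake equation gives N_uptake = -irrigation - 19.
Substituting into the biomass equation gives biomass = 4*irrigation + 104.
Solve 4*irrigation + 104 = 144: irrigation = (144 - 104) / 4 = 10.

irrigation = 10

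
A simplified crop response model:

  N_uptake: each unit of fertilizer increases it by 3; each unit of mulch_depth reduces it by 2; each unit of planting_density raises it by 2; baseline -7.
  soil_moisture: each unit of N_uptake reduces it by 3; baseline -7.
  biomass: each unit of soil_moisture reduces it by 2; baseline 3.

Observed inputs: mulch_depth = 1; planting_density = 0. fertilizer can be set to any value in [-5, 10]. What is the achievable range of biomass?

-127 to 143

Substituting into the N_uptake equation gives N_uptake = 3*fertilizer - 9.
Substituting into the soil_moisture equation gives soil_moisture = -9*fertilizer + 20.
Substituting into the biomass equation gives biomass = 18*fertilizer - 37.
Linear in fertilizer, so extremes are at the endpoints: fertilizer = -5 gives biomass = -127; fertilizer = 10 gives biomass = 143.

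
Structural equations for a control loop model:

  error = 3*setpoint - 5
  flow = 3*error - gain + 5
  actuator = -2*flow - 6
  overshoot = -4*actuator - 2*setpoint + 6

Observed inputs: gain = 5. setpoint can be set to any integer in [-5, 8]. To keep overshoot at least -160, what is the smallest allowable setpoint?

Substituting into the flow equation gives flow = 9*setpoint - 15.
Substituting into the actuator equation gives actuator = -18*setpoint + 24.
Substituting into the overshoot equation gives overshoot = 70*setpoint - 90.
Require 70*setpoint - 90 ≥ -160, so setpoint ≥ -1.
The smallest integer in [-5, 8] satisfying this is -1.

setpoint = -1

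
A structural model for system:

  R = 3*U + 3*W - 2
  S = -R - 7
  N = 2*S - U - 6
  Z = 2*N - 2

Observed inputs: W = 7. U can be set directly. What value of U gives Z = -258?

U = 10

Substituting into the R equation gives R = 3*U + 19.
So S = -3*U - 26.
Substituting into the N equation gives N = -7*U - 58.
Z becomes -14*U - 118.
Solve -14*U - 118 = -258: U = (-258 + 118) / -14 = 10.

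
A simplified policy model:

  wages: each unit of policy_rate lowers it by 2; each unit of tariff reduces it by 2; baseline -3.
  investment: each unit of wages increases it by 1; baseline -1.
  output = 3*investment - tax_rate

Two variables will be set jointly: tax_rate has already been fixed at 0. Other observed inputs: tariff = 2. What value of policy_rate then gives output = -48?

With tax_rate held at 0:
Substituting into the wages equation gives wages = -2*policy_rate - 7.
Substituting into the investment equation gives investment = -2*policy_rate - 8.
output becomes -6*policy_rate - 24.
Solve -6*policy_rate - 24 = -48: policy_rate = (-48 + 24) / -6 = 4.

policy_rate = 4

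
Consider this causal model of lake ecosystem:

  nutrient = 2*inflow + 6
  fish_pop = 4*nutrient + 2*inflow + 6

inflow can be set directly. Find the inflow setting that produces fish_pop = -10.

Substituting into the fish_pop equation gives fish_pop = 10*inflow + 30.
Solve 10*inflow + 30 = -10: inflow = (-10 - 30) / 10 = -4.

inflow = -4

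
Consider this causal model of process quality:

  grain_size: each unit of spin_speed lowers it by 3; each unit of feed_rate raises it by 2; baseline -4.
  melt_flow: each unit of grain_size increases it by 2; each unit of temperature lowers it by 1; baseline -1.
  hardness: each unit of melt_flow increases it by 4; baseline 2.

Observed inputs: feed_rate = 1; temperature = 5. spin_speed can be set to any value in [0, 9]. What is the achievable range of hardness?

Substituting into the grain_size equation gives grain_size = -3*spin_speed - 2.
This gives melt_flow = -6*spin_speed - 10.
Substituting into the hardness equation gives hardness = -24*spin_speed - 38.
Linear in spin_speed, so extremes are at the endpoints: spin_speed = 0 gives hardness = -38; spin_speed = 9 gives hardness = -254.

-254 to -38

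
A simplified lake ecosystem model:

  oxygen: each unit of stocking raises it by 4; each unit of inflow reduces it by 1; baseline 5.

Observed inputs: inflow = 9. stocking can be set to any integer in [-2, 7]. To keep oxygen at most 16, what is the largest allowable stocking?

stocking = 5

Substituting into the oxygen equation gives oxygen = 4*stocking - 4.
Require 4*stocking - 4 ≤ 16, so stocking ≤ 5.
The largest integer in [-2, 7] satisfying this is 5.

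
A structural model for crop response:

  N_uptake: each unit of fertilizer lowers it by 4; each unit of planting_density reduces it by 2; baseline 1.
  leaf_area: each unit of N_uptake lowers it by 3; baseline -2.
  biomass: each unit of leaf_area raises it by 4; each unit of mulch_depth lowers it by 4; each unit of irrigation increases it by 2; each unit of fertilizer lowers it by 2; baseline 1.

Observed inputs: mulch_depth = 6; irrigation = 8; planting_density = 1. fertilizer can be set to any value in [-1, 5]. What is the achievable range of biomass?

-49 to 227

Substituting into the N_uptake equation gives N_uptake = -4*fertilizer - 1.
Substituting into the leaf_area equation gives leaf_area = 12*fertilizer + 1.
So biomass = 46*fertilizer - 3.
Linear in fertilizer, so extremes are at the endpoints: fertilizer = -1 gives biomass = -49; fertilizer = 5 gives biomass = 227.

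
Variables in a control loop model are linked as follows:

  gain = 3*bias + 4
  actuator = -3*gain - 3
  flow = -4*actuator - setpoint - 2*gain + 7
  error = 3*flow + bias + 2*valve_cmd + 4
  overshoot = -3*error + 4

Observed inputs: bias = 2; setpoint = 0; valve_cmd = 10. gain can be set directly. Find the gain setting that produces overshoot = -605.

gain = 4

Intervening on gain fixes its value directly, overriding its dependence on bias.
Substituting into the flow equation gives flow = 10*gain + 19.
Substituting into the error equation gives error = 30*gain + 83.
Substituting into the overshoot equation gives overshoot = -90*gain - 245.
Solve -90*gain - 245 = -605: gain = (-605 + 245) / -90 = 4.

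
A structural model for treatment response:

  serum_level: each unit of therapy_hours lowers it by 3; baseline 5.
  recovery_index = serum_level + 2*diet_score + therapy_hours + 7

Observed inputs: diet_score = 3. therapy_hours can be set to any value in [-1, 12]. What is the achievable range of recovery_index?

-6 to 20

Substituting into the recovery_index equation gives recovery_index = -2*therapy_hours + 18.
Linear in therapy_hours, so extremes are at the endpoints: therapy_hours = -1 gives recovery_index = 20; therapy_hours = 12 gives recovery_index = -6.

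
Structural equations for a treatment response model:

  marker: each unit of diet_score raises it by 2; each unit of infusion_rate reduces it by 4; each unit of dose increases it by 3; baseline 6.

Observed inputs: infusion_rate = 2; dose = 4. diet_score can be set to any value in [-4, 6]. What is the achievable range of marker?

Substituting into the marker equation gives marker = 2*diet_score + 10.
Linear in diet_score, so extremes are at the endpoints: diet_score = -4 gives marker = 2; diet_score = 6 gives marker = 22.

2 to 22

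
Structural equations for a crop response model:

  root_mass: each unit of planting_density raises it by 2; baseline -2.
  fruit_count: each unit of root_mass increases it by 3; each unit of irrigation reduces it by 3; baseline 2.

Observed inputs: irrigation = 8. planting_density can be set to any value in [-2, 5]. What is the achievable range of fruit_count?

-40 to 2

Substituting into the fruit_count equation gives fruit_count = 6*planting_density - 28.
Linear in planting_density, so extremes are at the endpoints: planting_density = -2 gives fruit_count = -40; planting_density = 5 gives fruit_count = 2.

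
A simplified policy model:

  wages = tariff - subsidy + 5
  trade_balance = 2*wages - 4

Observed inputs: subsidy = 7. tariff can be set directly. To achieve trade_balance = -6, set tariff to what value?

Substituting into the wages equation gives wages = tariff - 2.
Substituting into the trade_balance equation gives trade_balance = 2*tariff - 8.
Solve 2*tariff - 8 = -6: tariff = (-6 + 8) / 2 = 1.

tariff = 1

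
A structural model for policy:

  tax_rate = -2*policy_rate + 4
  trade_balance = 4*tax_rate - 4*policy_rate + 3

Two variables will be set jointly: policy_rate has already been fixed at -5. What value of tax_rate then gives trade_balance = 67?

tax_rate = 11

With policy_rate held at -5:
Intervening on tax_rate fixes its value directly, overriding its dependence on policy_rate.
Substituting into the trade_balance equation gives trade_balance = 4*tax_rate + 23.
Solve 4*tax_rate + 23 = 67: tax_rate = (67 - 23) / 4 = 11.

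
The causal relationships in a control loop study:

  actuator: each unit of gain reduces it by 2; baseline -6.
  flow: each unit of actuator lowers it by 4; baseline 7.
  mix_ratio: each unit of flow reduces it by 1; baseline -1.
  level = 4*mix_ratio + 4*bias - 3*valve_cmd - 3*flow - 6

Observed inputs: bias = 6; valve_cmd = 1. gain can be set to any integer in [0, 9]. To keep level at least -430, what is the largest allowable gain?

gain = 4

Substituting into the flow equation gives flow = 8*gain + 31.
This gives mix_ratio = -8*gain - 32.
So level = -56*gain - 206.
Require -56*gain - 206 ≥ -430, so gain ≤ 4.
The largest integer in [0, 9] satisfying this is 4.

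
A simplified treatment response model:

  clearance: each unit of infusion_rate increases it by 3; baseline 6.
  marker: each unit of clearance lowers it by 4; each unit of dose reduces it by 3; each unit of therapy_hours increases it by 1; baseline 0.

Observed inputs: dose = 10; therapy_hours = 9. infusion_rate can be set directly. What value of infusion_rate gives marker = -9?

Substituting into the marker equation gives marker = -12*infusion_rate - 45.
Solve -12*infusion_rate - 45 = -9: infusion_rate = (-9 + 45) / -12 = -3.

infusion_rate = -3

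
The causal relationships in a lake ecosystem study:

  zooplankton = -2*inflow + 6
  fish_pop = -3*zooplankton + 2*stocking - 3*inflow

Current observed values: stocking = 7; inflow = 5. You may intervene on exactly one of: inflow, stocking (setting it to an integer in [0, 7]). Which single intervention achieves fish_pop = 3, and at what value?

set stocking = 3

Intervening on inflow: fish_pop = 3*inflow - 4. Reaching 3 requires inflow = 7/3, not an integer.
Intervening on stocking: with other inputs at their observed values, fish_pop = 2*stocking - 3. Solving for 3 gives stocking = 3, within [0, 7].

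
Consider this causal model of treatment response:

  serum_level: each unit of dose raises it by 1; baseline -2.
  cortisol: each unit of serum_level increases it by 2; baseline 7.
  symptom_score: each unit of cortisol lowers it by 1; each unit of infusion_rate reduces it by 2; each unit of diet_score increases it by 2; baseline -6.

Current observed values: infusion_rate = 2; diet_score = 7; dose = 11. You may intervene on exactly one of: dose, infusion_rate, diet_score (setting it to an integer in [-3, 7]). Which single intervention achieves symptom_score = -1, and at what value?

set dose = 1

Intervening on dose: with other inputs at their observed values, symptom_score = -2*dose + 1. Solving for -1 gives dose = 1, within [-3, 7].
Intervening on infusion_rate: symptom_score = -2*infusion_rate - 17. Reaching -1 requires infusion_rate = -8, outside [-3, 7].
Intervening on diet_score: symptom_score = 2*diet_score - 35. Reaching -1 requires diet_score = 17, outside [-3, 7].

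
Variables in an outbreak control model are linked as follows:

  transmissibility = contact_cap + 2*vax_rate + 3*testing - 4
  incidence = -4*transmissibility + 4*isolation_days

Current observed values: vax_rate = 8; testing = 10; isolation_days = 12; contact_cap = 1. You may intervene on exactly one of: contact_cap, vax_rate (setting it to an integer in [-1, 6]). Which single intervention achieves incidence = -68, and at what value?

set vax_rate = 1

Intervening on contact_cap: incidence = -4*contact_cap - 120. Reaching -68 requires contact_cap = -13, outside [-1, 6].
Intervening on vax_rate: with other inputs at their observed values, incidence = -8*vax_rate - 60. Solving for -68 gives vax_rate = 1, within [-1, 6].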